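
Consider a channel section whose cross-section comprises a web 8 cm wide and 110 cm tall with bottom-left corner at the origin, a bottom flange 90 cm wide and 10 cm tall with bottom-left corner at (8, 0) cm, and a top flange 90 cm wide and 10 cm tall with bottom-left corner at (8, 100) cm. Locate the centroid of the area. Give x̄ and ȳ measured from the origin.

web: A = 8 × 110 = 880.00, centroid at (4.00, 55.00).
bottom flange: A = 90 × 10 = 900.00, centroid at (53.00, 5.00).
top flange: A = 90 × 10 = 900.00, centroid at (53.00, 105.00).
ΣA = 2680.00 cm²
ΣAx̄ = (880.00)(4.00) + (900.00)(53.00) + (900.00)(53.00) = 98920.00 cm³
ΣAȳ = (880.00)(55.00) + (900.00)(5.00) + (900.00)(105.00) = 147400.00 cm³
x̄ = 98920.00 / 2680.00 = 36.91 cm
ȳ = 147400.00 / 2680.00 = 55.00 cm

x̄ = 36.91 cm, ȳ = 55.00 cm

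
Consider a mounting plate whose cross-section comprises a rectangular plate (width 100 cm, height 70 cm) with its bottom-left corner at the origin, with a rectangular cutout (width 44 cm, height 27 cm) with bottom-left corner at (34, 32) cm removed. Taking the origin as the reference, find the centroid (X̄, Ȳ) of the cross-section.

X̄ = 48.77 cm, Ȳ = 32.85 cm

plate: A = 100 × 70 = 7000.00, centroid at (50.00, 35.00).
hole: A = −(44 × 27) = -1188.00, centroid at (56.00, 45.50).
ΣA = 5812.00 cm², ΣAX̄ = 283472.00 cm³, ΣAȲ = 190946.00 cm³.
X̄ = 283472.00/5812.00 = 48.77 cm; Ȳ = 190946.00/5812.00 = 32.85 cm.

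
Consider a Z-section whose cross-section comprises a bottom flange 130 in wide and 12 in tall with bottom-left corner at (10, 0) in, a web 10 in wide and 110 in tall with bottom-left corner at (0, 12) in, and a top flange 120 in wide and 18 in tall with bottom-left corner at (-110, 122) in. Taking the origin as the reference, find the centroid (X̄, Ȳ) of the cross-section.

bottom flange: A = 130 × 12 = 1560.00, centroid at (75.00, 6.00).
web: A = 10 × 110 = 1100.00, centroid at (5.00, 67.00).
top flange: A = 120 × 18 = 2160.00, centroid at (-50.00, 131.00).
ΣA = 4820.00 in², ΣAX̄ = 14500.00 in³, ΣAȲ = 366020.00 in³.
X̄ = 14500.00/4820.00 = 3.01 in; Ȳ = 366020.00/4820.00 = 75.94 in.

X̄ = 3.01 in, Ȳ = 75.94 in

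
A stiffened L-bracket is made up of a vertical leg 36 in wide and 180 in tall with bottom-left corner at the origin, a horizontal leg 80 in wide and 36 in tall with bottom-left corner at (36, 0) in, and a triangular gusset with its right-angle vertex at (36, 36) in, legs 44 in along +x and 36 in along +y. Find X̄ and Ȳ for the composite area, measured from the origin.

X̄ = 37.00 in, Ȳ = 66.30 in

Part | A | x̄ᵢ | ȳᵢ | A·x̄ᵢ | A·ȳᵢ
vertical leg | 6480.00 | 18.00 | 90.00 | 116640.00 | 583200.00
horizontal leg | 2880.00 | 76.00 | 18.00 | 218880.00 | 51840.00
gusset | 792.00 | 50.67 | 48.00 | 40128.00 | 38016.00
Σ | 10152.00 |  |  | 375648.00 | 673056.00
X̄ = 375648.00 / 10152.00 = 37.00 in
Ȳ = 673056.00 / 10152.00 = 66.30 in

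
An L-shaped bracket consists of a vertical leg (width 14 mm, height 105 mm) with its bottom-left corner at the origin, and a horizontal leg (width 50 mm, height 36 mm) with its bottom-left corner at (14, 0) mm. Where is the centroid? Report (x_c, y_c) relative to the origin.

Part | A | x̄ᵢ | ȳᵢ | A·x̄ᵢ | A·ȳᵢ
vertical leg | 1470.00 | 7.00 | 52.50 | 10290.00 | 77175.00
horizontal leg | 1800.00 | 39.00 | 18.00 | 70200.00 | 32400.00
Σ | 3270.00 |  |  | 80490.00 | 109575.00
x_c = 80490.00 / 3270.00 = 24.61 mm
y_c = 109575.00 / 3270.00 = 33.51 mm

x_c = 24.61 mm, y_c = 33.51 mm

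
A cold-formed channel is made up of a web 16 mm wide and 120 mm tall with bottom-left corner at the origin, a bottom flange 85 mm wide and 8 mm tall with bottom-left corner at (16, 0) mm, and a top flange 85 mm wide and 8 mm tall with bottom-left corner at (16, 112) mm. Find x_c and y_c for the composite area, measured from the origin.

x_c = 28.94 mm, y_c = 60.00 mm

web: A = 16 × 120 = 1920.00, centroid at (8.00, 60.00).
bottom flange: A = 85 × 8 = 680.00, centroid at (58.50, 4.00).
top flange: A = 85 × 8 = 680.00, centroid at (58.50, 116.00).
ΣA = 3280.00 mm², ΣAx_c = 94920.00 mm³, ΣAy_c = 196800.00 mm³.
x_c = 94920.00/3280.00 = 28.94 mm; y_c = 196800.00/3280.00 = 60.00 mm.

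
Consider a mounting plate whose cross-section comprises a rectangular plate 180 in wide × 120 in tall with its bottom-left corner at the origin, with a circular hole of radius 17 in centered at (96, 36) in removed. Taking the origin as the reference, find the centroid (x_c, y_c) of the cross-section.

plate: A = 180 × 120 = 21600.00, centroid at (90.00, 60.00).
hole: A = −π·17² = -907.92, centroid at (96.00, 36.00).
ΣA = 20692.08 in²
ΣAx_c = (21600.00)(90.00) + (-907.92)(96.00) = 1856839.65 in³
ΣAy_c = (21600.00)(60.00) + (-907.92)(36.00) = 1263314.87 in³
x_c = 1856839.65 / 20692.08 = 89.74 in
y_c = 1263314.87 / 20692.08 = 61.05 in

x_c = 89.74 in, y_c = 61.05 in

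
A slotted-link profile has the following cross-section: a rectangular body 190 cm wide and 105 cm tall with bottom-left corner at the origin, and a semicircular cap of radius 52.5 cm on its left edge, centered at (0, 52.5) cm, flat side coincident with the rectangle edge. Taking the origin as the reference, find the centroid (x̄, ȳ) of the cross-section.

Part | A | x̄ᵢ | ȳᵢ | A·x̄ᵢ | A·ȳᵢ
rectangular body | 19950.00 | 95.00 | 52.50 | 1895250.00 | 1047375.00
semicircular end | 4329.51 | -22.28 | 52.50 | -96468.75 | 227299.14
Σ | 24279.51 |  |  | 1798781.25 | 1274674.14
x̄ = 1798781.25 / 24279.51 = 74.09 cm
ȳ = 1274674.14 / 24279.51 = 52.50 cm

x̄ = 74.09 cm, ȳ = 52.50 cm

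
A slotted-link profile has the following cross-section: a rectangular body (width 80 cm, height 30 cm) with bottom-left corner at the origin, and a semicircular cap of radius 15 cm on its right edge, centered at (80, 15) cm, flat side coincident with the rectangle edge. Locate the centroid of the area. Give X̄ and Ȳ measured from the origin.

X̄ = 45.95 cm, Ȳ = 15.00 cm

Part | A | x̄ᵢ | ȳᵢ | A·x̄ᵢ | A·ȳᵢ
rectangular body | 2400.00 | 40.00 | 15.00 | 96000.00 | 36000.00
semicircular end | 353.43 | 86.37 | 15.00 | 30524.33 | 5301.44
Σ | 2753.43 |  |  | 126524.33 | 41301.44
X̄ = 126524.33 / 2753.43 = 45.95 cm
Ȳ = 41301.44 / 2753.43 = 15.00 cm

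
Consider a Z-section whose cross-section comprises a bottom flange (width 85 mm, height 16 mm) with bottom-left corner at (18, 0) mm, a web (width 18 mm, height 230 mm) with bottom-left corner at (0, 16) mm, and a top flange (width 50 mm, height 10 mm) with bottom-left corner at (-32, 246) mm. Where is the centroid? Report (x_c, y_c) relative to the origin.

x_c = 19.34 mm, y_c = 113.12 mm

bottom flange: A = 85 × 16 = 1360.00, centroid at (60.50, 8.00).
web: A = 18 × 230 = 4140.00, centroid at (9.00, 131.00).
top flange: A = 50 × 10 = 500.00, centroid at (-7.00, 251.00).
ΣA = 6000.00 mm²
ΣAx_c = (1360.00)(60.50) + (4140.00)(9.00) + (500.00)(-7.00) = 116040.00 mm³
ΣAy_c = (1360.00)(8.00) + (4140.00)(131.00) + (500.00)(251.00) = 678720.00 mm³
x_c = 116040.00 / 6000.00 = 19.34 mm
y_c = 678720.00 / 6000.00 = 113.12 mm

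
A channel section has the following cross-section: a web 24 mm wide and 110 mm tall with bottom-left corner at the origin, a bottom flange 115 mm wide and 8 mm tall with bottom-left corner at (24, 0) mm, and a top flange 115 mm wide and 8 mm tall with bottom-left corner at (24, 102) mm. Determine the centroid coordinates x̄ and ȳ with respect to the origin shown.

x̄ = 40.54 mm, ȳ = 55.00 mm

web: A = 24 × 110 = 2640.00, centroid at (12.00, 55.00).
bottom flange: A = 115 × 8 = 920.00, centroid at (81.50, 4.00).
top flange: A = 115 × 8 = 920.00, centroid at (81.50, 106.00).
ΣA = 4480.00 mm², ΣAx̄ = 181640.00 mm³, ΣAȳ = 246400.00 mm³.
x̄ = 181640.00/4480.00 = 40.54 mm; ȳ = 246400.00/4480.00 = 55.00 mm.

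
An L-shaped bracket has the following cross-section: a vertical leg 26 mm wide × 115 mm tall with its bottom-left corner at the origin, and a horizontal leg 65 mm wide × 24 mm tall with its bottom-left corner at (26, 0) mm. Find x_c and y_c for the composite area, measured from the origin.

Part | A | x̄ᵢ | ȳᵢ | A·x̄ᵢ | A·ȳᵢ
vertical leg | 2990.00 | 13.00 | 57.50 | 38870.00 | 171925.00
horizontal leg | 1560.00 | 58.50 | 12.00 | 91260.00 | 18720.00
Σ | 4550.00 |  |  | 130130.00 | 190645.00
x_c = 130130.00 / 4550.00 = 28.60 mm
y_c = 190645.00 / 4550.00 = 41.90 mm

x_c = 28.60 mm, y_c = 41.90 mm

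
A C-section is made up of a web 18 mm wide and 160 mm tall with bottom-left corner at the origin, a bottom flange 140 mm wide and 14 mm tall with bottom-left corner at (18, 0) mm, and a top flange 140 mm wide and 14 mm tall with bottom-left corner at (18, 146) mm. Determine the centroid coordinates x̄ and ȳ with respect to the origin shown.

x̄ = 54.54 mm, ȳ = 80.00 mm

web: A = 18 × 160 = 2880.00, centroid at (9.00, 80.00).
bottom flange: A = 140 × 14 = 1960.00, centroid at (88.00, 7.00).
top flange: A = 140 × 14 = 1960.00, centroid at (88.00, 153.00).
ΣA = 6800.00 mm², ΣAx̄ = 370880.00 mm³, ΣAȳ = 544000.00 mm³.
x̄ = 370880.00/6800.00 = 54.54 mm; ȳ = 544000.00/6800.00 = 80.00 mm.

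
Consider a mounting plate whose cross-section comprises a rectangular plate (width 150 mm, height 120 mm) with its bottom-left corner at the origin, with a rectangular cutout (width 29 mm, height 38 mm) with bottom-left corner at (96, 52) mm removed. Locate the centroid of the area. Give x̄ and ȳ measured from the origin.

Part | A | x̄ᵢ | ȳᵢ | A·x̄ᵢ | A·ȳᵢ
plate | 18000.00 | 75.00 | 60.00 | 1350000.00 | 1080000.00
hole | -1102.00 | 110.50 | 71.00 | -121771.00 | -78242.00
Σ | 16898.00 |  |  | 1228229.00 | 1001758.00
x̄ = 1228229.00 / 16898.00 = 72.68 mm
ȳ = 1001758.00 / 16898.00 = 59.28 mm

x̄ = 72.68 mm, ȳ = 59.28 mm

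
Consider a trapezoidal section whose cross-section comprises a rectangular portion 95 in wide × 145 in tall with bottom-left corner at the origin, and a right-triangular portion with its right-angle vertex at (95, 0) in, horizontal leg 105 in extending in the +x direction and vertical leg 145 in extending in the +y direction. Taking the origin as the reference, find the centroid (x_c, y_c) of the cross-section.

rectangular portion: A = 95 × 145 = 13775.00, centroid at (47.50, 72.50).
triangular portion: A = ½·105·145 = 7612.50, centroid at (130.00, 48.33).
ΣA = 21387.50 in², ΣAx_c = 1643937.50 in³, ΣAy_c = 1366625.00 in³.
x_c = 1643937.50/21387.50 = 76.86 in; y_c = 1366625.00/21387.50 = 63.90 in.

x_c = 76.86 in, y_c = 63.90 in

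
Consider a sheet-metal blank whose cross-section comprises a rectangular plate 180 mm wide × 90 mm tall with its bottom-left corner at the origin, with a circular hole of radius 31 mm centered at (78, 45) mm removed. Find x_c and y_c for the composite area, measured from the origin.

plate: A = 180 × 90 = 16200.00, centroid at (90.00, 45.00).
hole: A = −π·31² = -3019.07, centroid at (78.00, 45.00).
ΣA = 13180.93 mm²
ΣAx_c = (16200.00)(90.00) + (-3019.07)(78.00) = 1222512.50 mm³
ΣAy_c = (16200.00)(45.00) + (-3019.07)(45.00) = 593141.83 mm³
x_c = 1222512.50 / 13180.93 = 92.75 mm
y_c = 593141.83 / 13180.93 = 45.00 mm

x_c = 92.75 mm, y_c = 45.00 mm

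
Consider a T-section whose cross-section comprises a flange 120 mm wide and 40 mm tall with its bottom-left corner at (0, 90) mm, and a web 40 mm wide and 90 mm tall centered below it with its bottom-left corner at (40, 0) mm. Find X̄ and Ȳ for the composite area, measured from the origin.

X̄ = 60.00 mm, Ȳ = 82.14 mm

web: A = 40 × 90 = 3600.00, centroid at (60.00, 45.00).
flange: A = 120 × 40 = 4800.00, centroid at (60.00, 110.00).
ΣA = 8400.00 mm², ΣAX̄ = 504000.00 mm³, ΣAȲ = 690000.00 mm³.
X̄ = 504000.00/8400.00 = 60.00 mm; Ȳ = 690000.00/8400.00 = 82.14 mm.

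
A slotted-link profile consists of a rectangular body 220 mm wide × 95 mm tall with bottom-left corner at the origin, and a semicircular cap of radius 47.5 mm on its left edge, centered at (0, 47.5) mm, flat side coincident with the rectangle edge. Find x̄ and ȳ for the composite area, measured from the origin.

x̄ = 91.13 mm, ȳ = 47.50 mm

rectangular body: A = 220 × 95 = 20900.00, centroid at (110.00, 47.50).
semicircular end: A = ½π·47.5² = 3544.11, centroid at (-20.16, 47.50).
ΣA = 24444.11 mm²
ΣAx̄ = (20900.00)(110.00) + (3544.11)(-20.16) = 2227552.08 mm³
ΣAȳ = (20900.00)(47.50) + (3544.11)(47.50) = 1161095.19 mm³
x̄ = 2227552.08 / 24444.11 = 91.13 mm
ȳ = 1161095.19 / 24444.11 = 47.50 mm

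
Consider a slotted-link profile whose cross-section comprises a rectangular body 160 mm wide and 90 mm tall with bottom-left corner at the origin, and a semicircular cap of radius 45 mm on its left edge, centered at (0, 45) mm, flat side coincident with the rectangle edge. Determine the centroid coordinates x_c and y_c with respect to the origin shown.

rectangular body: A = 160 × 90 = 14400.00, centroid at (80.00, 45.00).
semicircular end: A = ½π·45² = 3180.86, centroid at (-19.10, 45.00).
ΣA = 17580.86 mm², ΣAx_c = 1091250.00 mm³, ΣAy_c = 791138.82 mm³.
x_c = 1091250.00/17580.86 = 62.07 mm; y_c = 791138.82/17580.86 = 45.00 mm.

x_c = 62.07 mm, y_c = 45.00 mm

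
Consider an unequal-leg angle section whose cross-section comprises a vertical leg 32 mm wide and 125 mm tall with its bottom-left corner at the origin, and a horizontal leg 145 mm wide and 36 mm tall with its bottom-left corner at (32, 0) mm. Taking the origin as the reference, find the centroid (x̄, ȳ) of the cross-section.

x̄ = 66.11 mm, ȳ = 37.31 mm

vertical leg: A = 32 × 125 = 4000.00, centroid at (16.00, 62.50).
horizontal leg: A = 145 × 36 = 5220.00, centroid at (104.50, 18.00).
ΣA = 9220.00 mm², ΣAx̄ = 609490.00 mm³, ΣAȳ = 343960.00 mm³.
x̄ = 609490.00/9220.00 = 66.11 mm; ȳ = 343960.00/9220.00 = 37.31 mm.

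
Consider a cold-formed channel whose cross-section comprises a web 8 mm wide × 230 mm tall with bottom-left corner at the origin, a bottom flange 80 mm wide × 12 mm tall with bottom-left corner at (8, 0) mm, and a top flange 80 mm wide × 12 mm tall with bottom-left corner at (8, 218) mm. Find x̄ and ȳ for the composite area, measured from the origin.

web: A = 8 × 230 = 1840.00, centroid at (4.00, 115.00).
bottom flange: A = 80 × 12 = 960.00, centroid at (48.00, 6.00).
top flange: A = 80 × 12 = 960.00, centroid at (48.00, 224.00).
ΣA = 3760.00 mm²
ΣAx̄ = (1840.00)(4.00) + (960.00)(48.00) + (960.00)(48.00) = 99520.00 mm³
ΣAȳ = (1840.00)(115.00) + (960.00)(6.00) + (960.00)(224.00) = 432400.00 mm³
x̄ = 99520.00 / 3760.00 = 26.47 mm
ȳ = 432400.00 / 3760.00 = 115.00 mm

x̄ = 26.47 mm, ȳ = 115.00 mm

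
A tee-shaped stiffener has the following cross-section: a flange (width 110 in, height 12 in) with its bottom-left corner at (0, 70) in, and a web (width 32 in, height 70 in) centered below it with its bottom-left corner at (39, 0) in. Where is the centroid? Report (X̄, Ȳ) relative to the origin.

X̄ = 55.00 in, Ȳ = 50.20 in

web: A = 32 × 70 = 2240.00, centroid at (55.00, 35.00).
flange: A = 110 × 12 = 1320.00, centroid at (55.00, 76.00).
ΣA = 3560.00 in², ΣAX̄ = 195800.00 in³, ΣAȲ = 178720.00 in³.
X̄ = 195800.00/3560.00 = 55.00 in; Ȳ = 178720.00/3560.00 = 50.20 in.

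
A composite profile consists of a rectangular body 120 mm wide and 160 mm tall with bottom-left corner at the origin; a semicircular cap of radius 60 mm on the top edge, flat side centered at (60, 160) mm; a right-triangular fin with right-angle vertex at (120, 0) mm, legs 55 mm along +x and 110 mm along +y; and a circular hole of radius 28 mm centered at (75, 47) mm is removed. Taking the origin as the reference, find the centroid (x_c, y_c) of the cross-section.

rectangular body: A = 120 × 160 = 19200.00, centroid at (60.00, 80.00).
semicircular top: A = ½π·60² = 5654.87, centroid at (60.00, 185.46).
triangular fin: A = ½·55·110 = 3025.00, centroid at (138.33, 36.67).
hole: A = −π·28² = -2463.01, centroid at (75.00, 47.00).
ΣA = 25416.86 mm², ΣAx_c = 1725024.69 mm³, ΣAy_c = 2579933.94 mm³.
x_c = 1725024.69/25416.86 = 67.87 mm; y_c = 2579933.94/25416.86 = 101.50 mm.

x_c = 67.87 mm, y_c = 101.50 mm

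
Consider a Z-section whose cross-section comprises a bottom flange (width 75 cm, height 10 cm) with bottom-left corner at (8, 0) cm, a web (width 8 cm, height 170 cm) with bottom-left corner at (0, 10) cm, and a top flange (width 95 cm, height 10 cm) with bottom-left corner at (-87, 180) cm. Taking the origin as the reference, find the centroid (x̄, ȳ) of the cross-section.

bottom flange: A = 75 × 10 = 750.00, centroid at (45.50, 5.00).
web: A = 8 × 170 = 1360.00, centroid at (4.00, 95.00).
top flange: A = 95 × 10 = 950.00, centroid at (-39.50, 185.00).
ΣA = 3060.00 cm², ΣAx̄ = 2040.00 cm³, ΣAȳ = 308700.00 cm³.
x̄ = 2040.00/3060.00 = 0.67 cm; ȳ = 308700.00/3060.00 = 100.88 cm.

x̄ = 0.67 cm, ȳ = 100.88 cm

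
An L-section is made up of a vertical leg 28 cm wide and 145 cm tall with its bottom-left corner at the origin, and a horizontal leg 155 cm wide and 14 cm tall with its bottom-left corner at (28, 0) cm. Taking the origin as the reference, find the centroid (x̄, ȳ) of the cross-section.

x̄ = 45.87 cm, ȳ = 49.69 cm

Part | A | x̄ᵢ | ȳᵢ | A·x̄ᵢ | A·ȳᵢ
vertical leg | 4060.00 | 14.00 | 72.50 | 56840.00 | 294350.00
horizontal leg | 2170.00 | 105.50 | 7.00 | 228935.00 | 15190.00
Σ | 6230.00 |  |  | 285775.00 | 309540.00
x̄ = 285775.00 / 6230.00 = 45.87 cm
ȳ = 309540.00 / 6230.00 = 49.69 cm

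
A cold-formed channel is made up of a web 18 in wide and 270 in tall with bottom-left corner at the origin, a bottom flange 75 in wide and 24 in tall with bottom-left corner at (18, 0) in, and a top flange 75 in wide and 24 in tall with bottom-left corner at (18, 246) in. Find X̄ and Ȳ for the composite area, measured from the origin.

X̄ = 28.79 in, Ȳ = 135.00 in

web: A = 18 × 270 = 4860.00, centroid at (9.00, 135.00).
bottom flange: A = 75 × 24 = 1800.00, centroid at (55.50, 12.00).
top flange: A = 75 × 24 = 1800.00, centroid at (55.50, 258.00).
ΣA = 8460.00 in², ΣAX̄ = 243540.00 in³, ΣAȲ = 1142100.00 in³.
X̄ = 243540.00/8460.00 = 28.79 in; Ȳ = 1142100.00/8460.00 = 135.00 in.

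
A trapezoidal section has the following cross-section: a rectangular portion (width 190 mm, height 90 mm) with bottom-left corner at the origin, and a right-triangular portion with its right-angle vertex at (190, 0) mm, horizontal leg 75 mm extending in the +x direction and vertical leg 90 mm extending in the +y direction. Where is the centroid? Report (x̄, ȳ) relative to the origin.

x̄ = 114.78 mm, ȳ = 42.53 mm

rectangular portion: A = 190 × 90 = 17100.00, centroid at (95.00, 45.00).
triangular portion: A = ½·75·90 = 3375.00, centroid at (215.00, 30.00).
ΣA = 20475.00 mm², ΣAx̄ = 2350125.00 mm³, ΣAȳ = 870750.00 mm³.
x̄ = 2350125.00/20475.00 = 114.78 mm; ȳ = 870750.00/20475.00 = 42.53 mm.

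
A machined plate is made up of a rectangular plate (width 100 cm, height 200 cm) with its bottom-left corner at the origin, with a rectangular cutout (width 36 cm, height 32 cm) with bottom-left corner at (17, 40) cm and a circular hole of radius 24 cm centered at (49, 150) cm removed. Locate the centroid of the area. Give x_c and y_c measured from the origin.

x_c = 51.12 cm, y_c = 97.66 cm

Part | A | x̄ᵢ | ȳᵢ | A·x̄ᵢ | A·ȳᵢ
plate | 20000.00 | 50.00 | 100.00 | 1000000.00 | 2000000.00
hole 1 | -1152.00 | 35.00 | 56.00 | -40320.00 | -64512.00
hole 2 | -1809.56 | 49.00 | 150.00 | -88668.31 | -271433.61
Σ | 17038.44 |  |  | 871011.69 | 1664054.39
x_c = 871011.69 / 17038.44 = 51.12 cm
y_c = 1664054.39 / 17038.44 = 97.66 cm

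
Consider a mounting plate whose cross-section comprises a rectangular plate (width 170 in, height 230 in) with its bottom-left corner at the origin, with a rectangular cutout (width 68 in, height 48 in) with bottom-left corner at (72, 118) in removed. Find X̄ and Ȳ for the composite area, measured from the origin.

X̄ = 83.09 in, Ȳ = 112.54 in

plate: A = 170 × 230 = 39100.00, centroid at (85.00, 115.00).
hole: A = −(68 × 48) = -3264.00, centroid at (106.00, 142.00).
ΣA = 35836.00 in²
ΣAX̄ = (39100.00)(85.00) + (-3264.00)(106.00) = 2977516.00 in³
ΣAȲ = (39100.00)(115.00) + (-3264.00)(142.00) = 4033012.00 in³
X̄ = 2977516.00 / 35836.00 = 83.09 in
Ȳ = 4033012.00 / 35836.00 = 112.54 in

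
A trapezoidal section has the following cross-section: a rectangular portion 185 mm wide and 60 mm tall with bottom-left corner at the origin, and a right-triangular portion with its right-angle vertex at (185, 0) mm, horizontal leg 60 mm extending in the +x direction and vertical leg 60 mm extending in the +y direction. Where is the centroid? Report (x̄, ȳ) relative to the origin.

x̄ = 108.20 mm, ȳ = 28.60 mm

Part | A | x̄ᵢ | ȳᵢ | A·x̄ᵢ | A·ȳᵢ
rectangular portion | 11100.00 | 92.50 | 30.00 | 1026750.00 | 333000.00
triangular portion | 1800.00 | 205.00 | 20.00 | 369000.00 | 36000.00
Σ | 12900.00 |  |  | 1395750.00 | 369000.00
x̄ = 1395750.00 / 12900.00 = 108.20 mm
ȳ = 369000.00 / 12900.00 = 28.60 mm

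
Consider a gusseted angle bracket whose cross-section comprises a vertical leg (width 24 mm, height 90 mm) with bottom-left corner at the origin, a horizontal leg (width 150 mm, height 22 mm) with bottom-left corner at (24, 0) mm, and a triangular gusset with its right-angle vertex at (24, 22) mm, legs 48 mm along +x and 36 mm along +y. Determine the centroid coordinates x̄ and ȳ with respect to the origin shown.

Part | A | x̄ᵢ | ȳᵢ | A·x̄ᵢ | A·ȳᵢ
vertical leg | 2160.00 | 12.00 | 45.00 | 25920.00 | 97200.00
horizontal leg | 3300.00 | 99.00 | 11.00 | 326700.00 | 36300.00
gusset | 864.00 | 40.00 | 34.00 | 34560.00 | 29376.00
Σ | 6324.00 |  |  | 387180.00 | 162876.00
x̄ = 387180.00 / 6324.00 = 61.22 mm
ȳ = 162876.00 / 6324.00 = 25.76 mm

x̄ = 61.22 mm, ȳ = 25.76 mm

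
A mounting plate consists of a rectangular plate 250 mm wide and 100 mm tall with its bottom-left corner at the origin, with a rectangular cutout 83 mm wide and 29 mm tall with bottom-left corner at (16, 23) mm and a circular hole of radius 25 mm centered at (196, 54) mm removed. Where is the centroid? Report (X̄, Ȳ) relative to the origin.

Part | A | x̄ᵢ | ȳᵢ | A·x̄ᵢ | A·ȳᵢ
plate | 25000.00 | 125.00 | 50.00 | 3125000.00 | 1250000.00
hole 1 | -2407.00 | 57.50 | 37.50 | -138402.50 | -90262.50
hole 2 | -1963.50 | 196.00 | 54.00 | -384845.10 | -106028.75
Σ | 20629.50 |  |  | 2601752.40 | 1053708.75
X̄ = 2601752.40 / 20629.50 = 126.12 mm
Ȳ = 1053708.75 / 20629.50 = 51.08 mm

X̄ = 126.12 mm, Ȳ = 51.08 mm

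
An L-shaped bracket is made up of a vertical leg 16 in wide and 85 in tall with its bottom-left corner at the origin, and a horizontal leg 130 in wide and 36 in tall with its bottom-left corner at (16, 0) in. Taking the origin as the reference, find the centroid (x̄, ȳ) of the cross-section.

x̄ = 64.56 in, ȳ = 23.52 in

Part | A | x̄ᵢ | ȳᵢ | A·x̄ᵢ | A·ȳᵢ
vertical leg | 1360.00 | 8.00 | 42.50 | 10880.00 | 57800.00
horizontal leg | 4680.00 | 81.00 | 18.00 | 379080.00 | 84240.00
Σ | 6040.00 |  |  | 389960.00 | 142040.00
x̄ = 389960.00 / 6040.00 = 64.56 in
ȳ = 142040.00 / 6040.00 = 23.52 in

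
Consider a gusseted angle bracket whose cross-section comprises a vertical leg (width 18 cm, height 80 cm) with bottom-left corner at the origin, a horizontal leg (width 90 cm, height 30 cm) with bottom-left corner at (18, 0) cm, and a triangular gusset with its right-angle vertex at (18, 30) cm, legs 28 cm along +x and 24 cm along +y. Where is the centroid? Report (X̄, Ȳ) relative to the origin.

Part | A | x̄ᵢ | ȳᵢ | A·x̄ᵢ | A·ȳᵢ
vertical leg | 1440.00 | 9.00 | 40.00 | 12960.00 | 57600.00
horizontal leg | 2700.00 | 63.00 | 15.00 | 170100.00 | 40500.00
gusset | 336.00 | 27.33 | 38.00 | 9184.00 | 12768.00
Σ | 4476.00 |  |  | 192244.00 | 110868.00
X̄ = 192244.00 / 4476.00 = 42.95 cm
Ȳ = 110868.00 / 4476.00 = 24.77 cm

X̄ = 42.95 cm, Ȳ = 24.77 cm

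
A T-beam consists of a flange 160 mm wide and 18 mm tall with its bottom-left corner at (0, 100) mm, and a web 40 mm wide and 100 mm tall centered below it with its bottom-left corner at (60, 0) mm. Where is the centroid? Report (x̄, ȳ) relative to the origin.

web: A = 40 × 100 = 4000.00, centroid at (80.00, 50.00).
flange: A = 160 × 18 = 2880.00, centroid at (80.00, 109.00).
ΣA = 6880.00 mm², ΣAx̄ = 550400.00 mm³, ΣAȳ = 513920.00 mm³.
x̄ = 550400.00/6880.00 = 80.00 mm; ȳ = 513920.00/6880.00 = 74.70 mm.

x̄ = 80.00 mm, ȳ = 74.70 mm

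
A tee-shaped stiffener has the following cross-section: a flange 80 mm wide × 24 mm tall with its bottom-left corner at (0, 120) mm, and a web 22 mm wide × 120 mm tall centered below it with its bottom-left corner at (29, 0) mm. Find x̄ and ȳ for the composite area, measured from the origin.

web: A = 22 × 120 = 2640.00, centroid at (40.00, 60.00).
flange: A = 80 × 24 = 1920.00, centroid at (40.00, 132.00).
ΣA = 4560.00 mm², ΣAx̄ = 182400.00 mm³, ΣAȳ = 411840.00 mm³.
x̄ = 182400.00/4560.00 = 40.00 mm; ȳ = 411840.00/4560.00 = 90.32 mm.

x̄ = 40.00 mm, ȳ = 90.32 mm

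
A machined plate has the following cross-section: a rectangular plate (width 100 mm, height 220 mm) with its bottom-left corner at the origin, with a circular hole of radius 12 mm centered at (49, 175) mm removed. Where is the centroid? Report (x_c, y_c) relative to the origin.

x_c = 50.02 mm, y_c = 108.64 mm

plate: A = 100 × 220 = 22000.00, centroid at (50.00, 110.00).
hole: A = −π·12² = -452.39, centroid at (49.00, 175.00).
ΣA = 21547.61 mm², ΣAx_c = 1077832.92 mm³, ΣAy_c = 2340831.87 mm³.
x_c = 1077832.92/21547.61 = 50.02 mm; y_c = 2340831.87/21547.61 = 108.64 mm.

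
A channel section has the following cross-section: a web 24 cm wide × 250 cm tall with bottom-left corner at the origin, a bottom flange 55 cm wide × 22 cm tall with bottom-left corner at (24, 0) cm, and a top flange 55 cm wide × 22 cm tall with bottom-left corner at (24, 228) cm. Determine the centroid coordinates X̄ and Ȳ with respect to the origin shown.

X̄ = 23.35 cm, Ȳ = 125.00 cm

Part | A | x̄ᵢ | ȳᵢ | A·x̄ᵢ | A·ȳᵢ
web | 6000.00 | 12.00 | 125.00 | 72000.00 | 750000.00
bottom flange | 1210.00 | 51.50 | 11.00 | 62315.00 | 13310.00
top flange | 1210.00 | 51.50 | 239.00 | 62315.00 | 289190.00
Σ | 8420.00 |  |  | 196630.00 | 1052500.00
X̄ = 196630.00 / 8420.00 = 23.35 cm
Ȳ = 1052500.00 / 8420.00 = 125.00 cm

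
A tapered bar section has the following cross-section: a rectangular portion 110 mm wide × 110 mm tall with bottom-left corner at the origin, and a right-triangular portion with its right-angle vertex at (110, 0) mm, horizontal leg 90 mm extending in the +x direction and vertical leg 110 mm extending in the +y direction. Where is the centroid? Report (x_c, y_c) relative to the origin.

Part | A | x̄ᵢ | ȳᵢ | A·x̄ᵢ | A·ȳᵢ
rectangular portion | 12100.00 | 55.00 | 55.00 | 665500.00 | 665500.00
triangular portion | 4950.00 | 140.00 | 36.67 | 693000.00 | 181500.00
Σ | 17050.00 |  |  | 1358500.00 | 847000.00
x_c = 1358500.00 / 17050.00 = 79.68 mm
y_c = 847000.00 / 17050.00 = 49.68 mm

x_c = 79.68 mm, y_c = 49.68 mm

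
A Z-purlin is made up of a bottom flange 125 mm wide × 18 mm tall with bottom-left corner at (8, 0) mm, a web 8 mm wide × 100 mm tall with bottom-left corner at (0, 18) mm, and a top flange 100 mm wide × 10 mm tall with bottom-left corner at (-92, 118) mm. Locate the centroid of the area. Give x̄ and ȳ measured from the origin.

x̄ = 29.59 mm, ȳ = 48.80 mm

bottom flange: A = 125 × 18 = 2250.00, centroid at (70.50, 9.00).
web: A = 8 × 100 = 800.00, centroid at (4.00, 68.00).
top flange: A = 100 × 10 = 1000.00, centroid at (-42.00, 123.00).
ΣA = 4050.00 mm², ΣAx̄ = 119825.00 mm³, ΣAȳ = 197650.00 mm³.
x̄ = 119825.00/4050.00 = 29.59 mm; ȳ = 197650.00/4050.00 = 48.80 mm.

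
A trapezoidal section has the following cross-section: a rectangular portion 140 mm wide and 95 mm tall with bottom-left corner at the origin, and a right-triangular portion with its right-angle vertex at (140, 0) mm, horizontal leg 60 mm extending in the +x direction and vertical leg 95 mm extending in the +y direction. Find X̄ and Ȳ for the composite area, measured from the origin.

rectangular portion: A = 140 × 95 = 13300.00, centroid at (70.00, 47.50).
triangular portion: A = ½·60·95 = 2850.00, centroid at (160.00, 31.67).
ΣA = 16150.00 mm², ΣAX̄ = 1387000.00 mm³, ΣAȲ = 722000.00 mm³.
X̄ = 1387000.00/16150.00 = 85.88 mm; Ȳ = 722000.00/16150.00 = 44.71 mm.

X̄ = 85.88 mm, Ȳ = 44.71 mm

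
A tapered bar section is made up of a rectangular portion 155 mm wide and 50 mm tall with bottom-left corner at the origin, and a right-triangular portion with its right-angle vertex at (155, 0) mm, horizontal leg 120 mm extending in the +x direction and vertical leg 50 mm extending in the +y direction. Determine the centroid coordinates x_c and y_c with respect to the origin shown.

rectangular portion: A = 155 × 50 = 7750.00, centroid at (77.50, 25.00).
triangular portion: A = ½·120·50 = 3000.00, centroid at (195.00, 16.67).
ΣA = 10750.00 mm², ΣAx_c = 1185625.00 mm³, ΣAy_c = 243750.00 mm³.
x_c = 1185625.00/10750.00 = 110.29 mm; y_c = 243750.00/10750.00 = 22.67 mm.

x_c = 110.29 mm, y_c = 22.67 mm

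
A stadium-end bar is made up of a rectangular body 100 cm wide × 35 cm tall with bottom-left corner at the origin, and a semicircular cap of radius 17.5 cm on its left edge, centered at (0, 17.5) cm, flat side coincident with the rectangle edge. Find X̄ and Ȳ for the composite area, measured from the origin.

rectangular body: A = 100 × 35 = 3500.00, centroid at (50.00, 17.50).
semicircular end: A = ½π·17.5² = 481.06, centroid at (-7.43, 17.50).
ΣA = 3981.06 cm²
ΣAX̄ = (3500.00)(50.00) + (481.06)(-7.43) = 171427.08 cm³
ΣAȲ = (3500.00)(17.50) + (481.06)(17.50) = 69668.49 cm³
X̄ = 171427.08 / 3981.06 = 43.06 cm
Ȳ = 69668.49 / 3981.06 = 17.50 cm

X̄ = 43.06 cm, Ȳ = 17.50 cm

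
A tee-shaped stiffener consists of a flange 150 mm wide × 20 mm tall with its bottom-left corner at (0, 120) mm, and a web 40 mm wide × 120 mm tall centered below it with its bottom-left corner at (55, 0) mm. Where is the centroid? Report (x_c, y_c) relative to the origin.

web: A = 40 × 120 = 4800.00, centroid at (75.00, 60.00).
flange: A = 150 × 20 = 3000.00, centroid at (75.00, 130.00).
ΣA = 7800.00 mm², ΣAx_c = 585000.00 mm³, ΣAy_c = 678000.00 mm³.
x_c = 585000.00/7800.00 = 75.00 mm; y_c = 678000.00/7800.00 = 86.92 mm.

x_c = 75.00 mm, y_c = 86.92 mm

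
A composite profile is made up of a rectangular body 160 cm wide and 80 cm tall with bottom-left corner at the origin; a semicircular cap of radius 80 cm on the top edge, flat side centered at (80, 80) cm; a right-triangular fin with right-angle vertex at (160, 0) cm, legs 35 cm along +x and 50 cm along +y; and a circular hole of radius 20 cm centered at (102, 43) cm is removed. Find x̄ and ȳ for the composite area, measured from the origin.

x̄ = 82.34 cm, ȳ = 72.01 cm

rectangular body: A = 160 × 80 = 12800.00, centroid at (80.00, 40.00).
semicircular top: A = ½π·80² = 10053.10, centroid at (80.00, 113.95).
triangular fin: A = ½·35·50 = 875.00, centroid at (171.67, 16.67).
hole: A = −π·20² = -1256.64, centroid at (102.00, 43.00).
ΣA = 22471.46 cm², ΣAx̄ = 1850279.07 cm³, ΣAȳ = 1618128.99 cm³.
x̄ = 1850279.07/22471.46 = 82.34 cm; ȳ = 1618128.99/22471.46 = 72.01 cm.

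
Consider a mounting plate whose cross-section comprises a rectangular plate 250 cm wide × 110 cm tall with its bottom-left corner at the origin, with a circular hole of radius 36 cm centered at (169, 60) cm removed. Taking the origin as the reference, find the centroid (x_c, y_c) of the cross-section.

plate: A = 250 × 110 = 27500.00, centroid at (125.00, 55.00).
hole: A = −π·36² = -4071.50, centroid at (169.00, 60.00).
ΣA = 23428.50 cm², ΣAx_c = 2749415.81 cm³, ΣAy_c = 1268209.76 cm³.
x_c = 2749415.81/23428.50 = 117.35 cm; y_c = 1268209.76/23428.50 = 54.13 cm.

x_c = 117.35 cm, y_c = 54.13 cm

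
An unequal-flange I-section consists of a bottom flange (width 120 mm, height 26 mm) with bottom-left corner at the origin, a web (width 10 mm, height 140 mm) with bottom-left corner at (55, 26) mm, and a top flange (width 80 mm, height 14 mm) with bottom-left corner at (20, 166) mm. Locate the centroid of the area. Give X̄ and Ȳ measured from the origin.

X̄ = 60.00 mm, Ȳ = 65.38 mm

Part | A | x̄ᵢ | ȳᵢ | A·x̄ᵢ | A·ȳᵢ
bottom flange | 3120.00 | 60.00 | 13.00 | 187200.00 | 40560.00
web | 1400.00 | 60.00 | 96.00 | 84000.00 | 134400.00
top flange | 1120.00 | 60.00 | 173.00 | 67200.00 | 193760.00
Σ | 5640.00 |  |  | 338400.00 | 368720.00
X̄ = 338400.00 / 5640.00 = 60.00 mm
Ȳ = 368720.00 / 5640.00 = 65.38 mm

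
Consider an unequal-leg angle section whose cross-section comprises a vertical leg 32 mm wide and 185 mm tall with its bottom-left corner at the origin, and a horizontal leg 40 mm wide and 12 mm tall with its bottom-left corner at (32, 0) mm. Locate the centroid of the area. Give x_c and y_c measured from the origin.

x_c = 18.70 mm, y_c = 86.01 mm

Part | A | x̄ᵢ | ȳᵢ | A·x̄ᵢ | A·ȳᵢ
vertical leg | 5920.00 | 16.00 | 92.50 | 94720.00 | 547600.00
horizontal leg | 480.00 | 52.00 | 6.00 | 24960.00 | 2880.00
Σ | 6400.00 |  |  | 119680.00 | 550480.00
x_c = 119680.00 / 6400.00 = 18.70 mm
y_c = 550480.00 / 6400.00 = 86.01 mm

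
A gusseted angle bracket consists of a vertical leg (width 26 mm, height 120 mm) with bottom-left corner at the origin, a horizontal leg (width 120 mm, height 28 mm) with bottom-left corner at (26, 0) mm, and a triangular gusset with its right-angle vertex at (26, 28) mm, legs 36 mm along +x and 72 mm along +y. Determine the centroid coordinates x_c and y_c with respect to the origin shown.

x_c = 48.71 mm, y_c = 38.79 mm

vertical leg: A = 26 × 120 = 3120.00, centroid at (13.00, 60.00).
horizontal leg: A = 120 × 28 = 3360.00, centroid at (86.00, 14.00).
gusset: A = ½·36·72 = 1296.00, centroid at (38.00, 52.00).
ΣA = 7776.00 mm², ΣAx_c = 378768.00 mm³, ΣAy_c = 301632.00 mm³.
x_c = 378768.00/7776.00 = 48.71 mm; y_c = 301632.00/7776.00 = 38.79 mm.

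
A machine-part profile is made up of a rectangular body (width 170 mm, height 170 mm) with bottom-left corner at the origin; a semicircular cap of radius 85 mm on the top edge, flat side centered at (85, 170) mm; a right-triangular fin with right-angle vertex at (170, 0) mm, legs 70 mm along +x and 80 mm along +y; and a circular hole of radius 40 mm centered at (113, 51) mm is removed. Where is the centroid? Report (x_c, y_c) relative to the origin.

rectangular body: A = 170 × 170 = 28900.00, centroid at (85.00, 85.00).
semicircular top: A = ½π·85² = 11349.00, centroid at (85.00, 206.08).
triangular fin: A = ½·70·80 = 2800.00, centroid at (193.33, 26.67).
hole: A = −π·40² = -5026.55, centroid at (113.00, 51.00).
ΣA = 38022.46 mm²
ΣAx_c = (28900.00)(85.00) + (11349.00)(85.00) + (2800.00)(193.33) + (-5026.55)(113.00) = 3394498.68 mm³
ΣAy_c = (28900.00)(85.00) + (11349.00)(206.08) + (2800.00)(26.67) + (-5026.55)(51.00) = 4613559.96 mm³
x_c = 3394498.68 / 38022.46 = 89.28 mm
y_c = 4613559.96 / 38022.46 = 121.34 mm

x_c = 89.28 mm, y_c = 121.34 mm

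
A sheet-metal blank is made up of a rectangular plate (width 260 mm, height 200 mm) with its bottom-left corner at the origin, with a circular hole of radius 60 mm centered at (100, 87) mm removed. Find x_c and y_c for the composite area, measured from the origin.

Part | A | x̄ᵢ | ȳᵢ | A·x̄ᵢ | A·ȳᵢ
plate | 52000.00 | 130.00 | 100.00 | 6760000.00 | 5200000.00
hole | -11309.73 | 100.00 | 87.00 | -1130973.36 | -983946.82
Σ | 40690.27 |  |  | 5629026.64 | 4216053.18
x_c = 5629026.64 / 40690.27 = 138.34 mm
y_c = 4216053.18 / 40690.27 = 103.61 mm

x_c = 138.34 mm, y_c = 103.61 mm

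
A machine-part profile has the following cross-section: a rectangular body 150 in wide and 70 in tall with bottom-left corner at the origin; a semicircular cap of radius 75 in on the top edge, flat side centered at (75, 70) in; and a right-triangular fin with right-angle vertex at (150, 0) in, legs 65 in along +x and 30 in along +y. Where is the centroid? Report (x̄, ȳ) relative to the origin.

rectangular body: A = 150 × 70 = 10500.00, centroid at (75.00, 35.00).
semicircular top: A = ½π·75² = 8835.73, centroid at (75.00, 101.83).
triangular fin: A = ½·65·30 = 975.00, centroid at (171.67, 10.00).
ΣA = 20310.73 in²
ΣAx̄ = (10500.00)(75.00) + (8835.73)(75.00) + (975.00)(171.67) = 1617554.70 in³
ΣAȳ = (10500.00)(35.00) + (8835.73)(101.83) + (975.00)(10.00) = 1277001.05 in³
x̄ = 1617554.70 / 20310.73 = 79.64 in
ȳ = 1277001.05 / 20310.73 = 62.87 in

x̄ = 79.64 in, ȳ = 62.87 in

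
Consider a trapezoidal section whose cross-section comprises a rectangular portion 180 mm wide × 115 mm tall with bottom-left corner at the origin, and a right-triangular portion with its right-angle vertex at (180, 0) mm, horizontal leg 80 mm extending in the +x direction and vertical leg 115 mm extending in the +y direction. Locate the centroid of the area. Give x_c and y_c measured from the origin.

rectangular portion: A = 180 × 115 = 20700.00, centroid at (90.00, 57.50).
triangular portion: A = ½·80·115 = 4600.00, centroid at (206.67, 38.33).
ΣA = 25300.00 mm²
ΣAx_c = (20700.00)(90.00) + (4600.00)(206.67) = 2813666.67 mm³
ΣAy_c = (20700.00)(57.50) + (4600.00)(38.33) = 1366583.33 mm³
x_c = 2813666.67 / 25300.00 = 111.21 mm
y_c = 1366583.33 / 25300.00 = 54.02 mm

x_c = 111.21 mm, y_c = 54.02 mm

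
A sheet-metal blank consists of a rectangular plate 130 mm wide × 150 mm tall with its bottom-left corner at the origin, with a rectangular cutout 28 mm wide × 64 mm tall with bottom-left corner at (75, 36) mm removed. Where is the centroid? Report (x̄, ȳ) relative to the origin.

x̄ = 62.57 mm, ȳ = 75.71 mm

Part | A | x̄ᵢ | ȳᵢ | A·x̄ᵢ | A·ȳᵢ
plate | 19500.00 | 65.00 | 75.00 | 1267500.00 | 1462500.00
hole | -1792.00 | 89.00 | 68.00 | -159488.00 | -121856.00
Σ | 17708.00 |  |  | 1108012.00 | 1340644.00
x̄ = 1108012.00 / 17708.00 = 62.57 mm
ȳ = 1340644.00 / 17708.00 = 75.71 mm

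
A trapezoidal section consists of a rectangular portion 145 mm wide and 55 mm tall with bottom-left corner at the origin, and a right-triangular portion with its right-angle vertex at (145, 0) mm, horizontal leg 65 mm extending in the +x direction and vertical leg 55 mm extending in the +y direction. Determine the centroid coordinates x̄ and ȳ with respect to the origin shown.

x̄ = 89.74 mm, ȳ = 25.82 mm

rectangular portion: A = 145 × 55 = 7975.00, centroid at (72.50, 27.50).
triangular portion: A = ½·65·55 = 1787.50, centroid at (166.67, 18.33).
ΣA = 9762.50 mm²
ΣAx̄ = (7975.00)(72.50) + (1787.50)(166.67) = 876104.17 mm³
ΣAȳ = (7975.00)(27.50) + (1787.50)(18.33) = 252083.33 mm³
x̄ = 876104.17 / 9762.50 = 89.74 mm
ȳ = 252083.33 / 9762.50 = 25.82 mm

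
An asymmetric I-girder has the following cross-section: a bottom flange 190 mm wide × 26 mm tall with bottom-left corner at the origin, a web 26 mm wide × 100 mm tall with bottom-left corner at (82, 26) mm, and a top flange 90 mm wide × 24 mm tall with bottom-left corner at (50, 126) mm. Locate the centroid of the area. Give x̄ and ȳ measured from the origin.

bottom flange: A = 190 × 26 = 4940.00, centroid at (95.00, 13.00).
web: A = 26 × 100 = 2600.00, centroid at (95.00, 76.00).
top flange: A = 90 × 24 = 2160.00, centroid at (95.00, 138.00).
ΣA = 9700.00 mm², ΣAx̄ = 921500.00 mm³, ΣAȳ = 559900.00 mm³.
x̄ = 921500.00/9700.00 = 95.00 mm; ȳ = 559900.00/9700.00 = 57.72 mm.

x̄ = 95.00 mm, ȳ = 57.72 mm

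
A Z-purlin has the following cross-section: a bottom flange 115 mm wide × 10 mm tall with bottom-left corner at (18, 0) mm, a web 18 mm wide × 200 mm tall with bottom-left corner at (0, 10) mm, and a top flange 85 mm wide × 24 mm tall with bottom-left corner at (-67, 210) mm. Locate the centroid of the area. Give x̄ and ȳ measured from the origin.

x̄ = 10.20 mm, ȳ = 125.87 mm

bottom flange: A = 115 × 10 = 1150.00, centroid at (75.50, 5.00).
web: A = 18 × 200 = 3600.00, centroid at (9.00, 110.00).
top flange: A = 85 × 24 = 2040.00, centroid at (-24.50, 222.00).
ΣA = 6790.00 mm², ΣAx̄ = 69245.00 mm³, ΣAȳ = 854630.00 mm³.
x̄ = 69245.00/6790.00 = 10.20 mm; ȳ = 854630.00/6790.00 = 125.87 mm.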